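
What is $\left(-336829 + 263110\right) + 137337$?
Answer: $63618$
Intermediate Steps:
$\left(-336829 + 263110\right) + 137337 = -73719 + 137337 = 63618$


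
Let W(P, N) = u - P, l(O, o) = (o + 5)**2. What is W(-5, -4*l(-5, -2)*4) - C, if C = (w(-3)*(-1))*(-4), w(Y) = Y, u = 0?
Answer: 17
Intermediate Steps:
l(O, o) = (5 + o)**2
C = -12 (C = -3*(-1)*(-4) = 3*(-4) = -12)
W(P, N) = -P (W(P, N) = 0 - P = -P)
W(-5, -4*l(-5, -2)*4) - C = -1*(-5) - 1*(-12) = 5 + 12 = 17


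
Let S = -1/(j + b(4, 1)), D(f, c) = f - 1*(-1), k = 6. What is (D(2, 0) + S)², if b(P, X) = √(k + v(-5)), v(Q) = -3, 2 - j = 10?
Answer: 36484/3721 + 382*√3/3721 ≈ 9.9827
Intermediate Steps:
j = -8 (j = 2 - 1*10 = 2 - 10 = -8)
D(f, c) = 1 + f (D(f, c) = f + 1 = 1 + f)
b(P, X) = √3 (b(P, X) = √(6 - 3) = √3)
S = -1/(-8 + √3) ≈ 0.15954
(D(2, 0) + S)² = ((1 + 2) + (8/61 + √3/61))² = (3 + (8/61 + √3/61))² = (191/61 + √3/61)²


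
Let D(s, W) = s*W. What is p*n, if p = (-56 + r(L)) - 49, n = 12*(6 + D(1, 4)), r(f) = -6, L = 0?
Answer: -13320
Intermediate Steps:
D(s, W) = W*s
n = 120 (n = 12*(6 + 4*1) = 12*(6 + 4) = 12*10 = 120)
p = -111 (p = (-56 - 6) - 49 = -62 - 49 = -111)
p*n = -111*120 = -13320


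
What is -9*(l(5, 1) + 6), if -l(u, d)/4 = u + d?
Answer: 162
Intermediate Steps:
l(u, d) = -4*d - 4*u (l(u, d) = -4*(u + d) = -4*(d + u) = -4*d - 4*u)
-9*(l(5, 1) + 6) = -9*((-4*1 - 4*5) + 6) = -9*((-4 - 20) + 6) = -9*(-24 + 6) = -9*(-18) = 162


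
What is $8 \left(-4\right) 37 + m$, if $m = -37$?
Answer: $-1221$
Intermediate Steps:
$8 \left(-4\right) 37 + m = 8 \left(-4\right) 37 - 37 = \left(-32\right) 37 - 37 = -1184 - 37 = -1221$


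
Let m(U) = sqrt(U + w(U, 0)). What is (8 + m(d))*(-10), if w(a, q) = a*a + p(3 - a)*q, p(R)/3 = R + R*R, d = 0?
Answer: -80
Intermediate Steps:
p(R) = 3*R + 3*R**2 (p(R) = 3*(R + R*R) = 3*(R + R**2) = 3*R + 3*R**2)
w(a, q) = a**2 + 3*q*(3 - a)*(4 - a) (w(a, q) = a*a + (3*(3 - a)*(1 + (3 - a)))*q = a**2 + (3*(3 - a)*(4 - a))*q = a**2 + 3*q*(3 - a)*(4 - a))
m(U) = sqrt(U + U**2) (m(U) = sqrt(U + (U**2 + 3*0*(-4 + U)*(-3 + U))) = sqrt(U + (U**2 + 0)) = sqrt(U + U**2))
(8 + m(d))*(-10) = (8 + sqrt(0*(1 + 0)))*(-10) = (8 + sqrt(0*1))*(-10) = (8 + sqrt(0))*(-10) = (8 + 0)*(-10) = 8*(-10) = -80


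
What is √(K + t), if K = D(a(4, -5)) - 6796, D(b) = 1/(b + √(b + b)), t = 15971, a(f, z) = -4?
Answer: √2*√((36699 - 18350*I*√2)/(2 - I*√2))/2 ≈ 95.785 - 0.00061518*I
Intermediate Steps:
D(b) = 1/(b + √2*√b) (D(b) = 1/(b + √(2*b)) = 1/(b + √2*√b))
K = -6796 + 1/(-4 + 2*I*√2) (K = 1/(-4 + √2*√(-4)) - 6796 = 1/(-4 + √2*(2*I)) - 6796 = 1/(-4 + 2*I*√2) - 6796 = -6796 + 1/(-4 + 2*I*√2) ≈ -6796.2 - 0.11785*I)
√(K + t) = √((-40777/6 - I*√2/12) + 15971) = √(55049/6 - I*√2/12)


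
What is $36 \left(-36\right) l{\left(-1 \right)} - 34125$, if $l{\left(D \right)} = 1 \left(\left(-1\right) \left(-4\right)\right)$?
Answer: $-39309$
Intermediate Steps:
$l{\left(D \right)} = 4$ ($l{\left(D \right)} = 1 \cdot 4 = 4$)
$36 \left(-36\right) l{\left(-1 \right)} - 34125 = 36 \left(-36\right) 4 - 34125 = \left(-1296\right) 4 - 34125 = -5184 - 34125 = -39309$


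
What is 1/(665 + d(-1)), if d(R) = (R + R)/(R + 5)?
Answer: 2/1329 ≈ 0.0015049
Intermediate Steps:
d(R) = 2*R/(5 + R) (d(R) = (2*R)/(5 + R) = 2*R/(5 + R))
1/(665 + d(-1)) = 1/(665 + 2*(-1)/(5 - 1)) = 1/(665 + 2*(-1)/4) = 1/(665 + 2*(-1)*(¼)) = 1/(665 - ½) = 1/(1329/2) = 2/1329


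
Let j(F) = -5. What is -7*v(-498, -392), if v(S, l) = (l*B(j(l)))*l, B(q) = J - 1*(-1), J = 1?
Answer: -2151296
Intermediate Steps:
B(q) = 2 (B(q) = 1 - 1*(-1) = 1 + 1 = 2)
v(S, l) = 2*l**2 (v(S, l) = (l*2)*l = (2*l)*l = 2*l**2)
-7*v(-498, -392) = -14*(-392)**2 = -14*153664 = -7*307328 = -2151296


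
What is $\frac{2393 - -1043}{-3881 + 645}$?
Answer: $- \frac{859}{809} \approx -1.0618$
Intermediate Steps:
$\frac{2393 - -1043}{-3881 + 645} = \frac{2393 + 1043}{-3236} = 3436 \left(- \frac{1}{3236}\right) = - \frac{859}{809}$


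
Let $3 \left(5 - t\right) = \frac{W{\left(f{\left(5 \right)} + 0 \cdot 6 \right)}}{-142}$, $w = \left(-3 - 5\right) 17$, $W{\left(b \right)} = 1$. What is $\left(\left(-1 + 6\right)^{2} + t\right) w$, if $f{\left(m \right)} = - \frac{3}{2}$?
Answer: $- \frac{869108}{213} \approx -4080.3$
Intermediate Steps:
$f{\left(m \right)} = - \frac{3}{2}$ ($f{\left(m \right)} = \left(-3\right) \frac{1}{2} = - \frac{3}{2}$)
$w = -136$ ($w = \left(-8\right) 17 = -136$)
$t = \frac{2131}{426}$ ($t = 5 - \frac{1 \frac{1}{-142}}{3} = 5 - \frac{1 \left(- \frac{1}{142}\right)}{3} = 5 - - \frac{1}{426} = 5 + \frac{1}{426} = \frac{2131}{426} \approx 5.0023$)
$\left(\left(-1 + 6\right)^{2} + t\right) w = \left(\left(-1 + 6\right)^{2} + \frac{2131}{426}\right) \left(-136\right) = \left(5^{2} + \frac{2131}{426}\right) \left(-136\right) = \left(25 + \frac{2131}{426}\right) \left(-136\right) = \frac{12781}{426} \left(-136\right) = - \frac{869108}{213}$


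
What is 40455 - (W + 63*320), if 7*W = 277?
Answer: 141788/7 ≈ 20255.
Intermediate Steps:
W = 277/7 (W = (⅐)*277 = 277/7 ≈ 39.571)
40455 - (W + 63*320) = 40455 - (277/7 + 63*320) = 40455 - (277/7 + 20160) = 40455 - 1*141397/7 = 40455 - 141397/7 = 141788/7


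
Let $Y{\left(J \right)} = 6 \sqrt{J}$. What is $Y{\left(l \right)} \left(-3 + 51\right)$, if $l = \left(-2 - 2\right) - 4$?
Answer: $576 i \sqrt{2} \approx 814.59 i$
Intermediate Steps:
$l = -8$ ($l = -4 - 4 = -8$)
$Y{\left(l \right)} \left(-3 + 51\right) = 6 \sqrt{-8} \left(-3 + 51\right) = 6 \cdot 2 i \sqrt{2} \cdot 48 = 12 i \sqrt{2} \cdot 48 = 576 i \sqrt{2}$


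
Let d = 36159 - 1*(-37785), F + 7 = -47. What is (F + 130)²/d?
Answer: 722/9243 ≈ 0.078113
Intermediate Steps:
F = -54 (F = -7 - 47 = -54)
d = 73944 (d = 36159 + 37785 = 73944)
(F + 130)²/d = (-54 + 130)²/73944 = 76²*(1/73944) = 5776*(1/73944) = 722/9243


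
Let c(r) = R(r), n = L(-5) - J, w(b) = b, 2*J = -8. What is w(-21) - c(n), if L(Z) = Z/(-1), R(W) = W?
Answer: -30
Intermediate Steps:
J = -4 (J = (½)*(-8) = -4)
L(Z) = -Z (L(Z) = Z*(-1) = -Z)
n = 9 (n = -1*(-5) - 1*(-4) = 5 + 4 = 9)
c(r) = r
w(-21) - c(n) = -21 - 1*9 = -21 - 9 = -30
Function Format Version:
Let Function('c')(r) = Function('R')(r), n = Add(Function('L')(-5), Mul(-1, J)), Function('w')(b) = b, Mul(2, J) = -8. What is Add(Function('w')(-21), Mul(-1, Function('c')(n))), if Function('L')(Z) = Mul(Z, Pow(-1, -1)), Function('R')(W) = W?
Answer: -30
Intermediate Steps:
J = -4 (J = Mul(Rational(1, 2), -8) = -4)
Function('L')(Z) = Mul(-1, Z) (Function('L')(Z) = Mul(Z, -1) = Mul(-1, Z))
n = 9 (n = Add(Mul(-1, -5), Mul(-1, -4)) = Add(5, 4) = 9)
Function('c')(r) = r
Add(Function('w')(-21), Mul(-1, Function('c')(n))) = Add(-21, Mul(-1, 9)) = Add(-21, -9) = -30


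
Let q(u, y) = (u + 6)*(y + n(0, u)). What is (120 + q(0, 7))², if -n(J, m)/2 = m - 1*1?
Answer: 30276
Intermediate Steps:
n(J, m) = 2 - 2*m (n(J, m) = -2*(m - 1*1) = -2*(m - 1) = -2*(-1 + m) = 2 - 2*m)
q(u, y) = (6 + u)*(2 + y - 2*u) (q(u, y) = (u + 6)*(y + (2 - 2*u)) = (6 + u)*(2 + y - 2*u))
(120 + q(0, 7))² = (120 + (12 - 10*0 - 2*0² + 6*7 + 0*7))² = (120 + (12 + 0 - 2*0 + 42 + 0))² = (120 + (12 + 0 + 0 + 42 + 0))² = (120 + 54)² = 174² = 30276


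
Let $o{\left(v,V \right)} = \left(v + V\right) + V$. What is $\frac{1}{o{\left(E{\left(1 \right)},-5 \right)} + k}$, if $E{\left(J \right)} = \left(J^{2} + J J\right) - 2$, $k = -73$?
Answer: $- \frac{1}{83} \approx -0.012048$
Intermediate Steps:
$E{\left(J \right)} = -2 + 2 J^{2}$ ($E{\left(J \right)} = \left(J^{2} + J^{2}\right) - 2 = 2 J^{2} - 2 = -2 + 2 J^{2}$)
$o{\left(v,V \right)} = v + 2 V$ ($o{\left(v,V \right)} = \left(V + v\right) + V = v + 2 V$)
$\frac{1}{o{\left(E{\left(1 \right)},-5 \right)} + k} = \frac{1}{\left(\left(-2 + 2 \cdot 1^{2}\right) + 2 \left(-5\right)\right) - 73} = \frac{1}{\left(\left(-2 + 2 \cdot 1\right) - 10\right) - 73} = \frac{1}{\left(\left(-2 + 2\right) - 10\right) - 73} = \frac{1}{\left(0 - 10\right) - 73} = \frac{1}{-10 - 73} = \frac{1}{-83} = - \frac{1}{83}$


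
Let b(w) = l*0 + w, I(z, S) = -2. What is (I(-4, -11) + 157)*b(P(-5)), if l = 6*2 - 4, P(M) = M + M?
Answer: -1550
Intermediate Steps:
P(M) = 2*M
l = 8 (l = 12 - 4 = 8)
b(w) = w (b(w) = 8*0 + w = 0 + w = w)
(I(-4, -11) + 157)*b(P(-5)) = (-2 + 157)*(2*(-5)) = 155*(-10) = -1550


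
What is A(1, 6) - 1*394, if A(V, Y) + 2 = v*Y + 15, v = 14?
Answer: -297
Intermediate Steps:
A(V, Y) = 13 + 14*Y (A(V, Y) = -2 + (14*Y + 15) = -2 + (15 + 14*Y) = 13 + 14*Y)
A(1, 6) - 1*394 = (13 + 14*6) - 1*394 = (13 + 84) - 394 = 97 - 394 = -297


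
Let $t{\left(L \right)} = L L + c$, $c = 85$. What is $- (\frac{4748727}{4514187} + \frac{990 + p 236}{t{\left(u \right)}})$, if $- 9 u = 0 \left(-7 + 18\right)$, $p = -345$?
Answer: $\frac{24178161241}{25580393} \approx 945.18$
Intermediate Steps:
$u = 0$ ($u = - \frac{0 \left(-7 + 18\right)}{9} = - \frac{0 \cdot 11}{9} = \left(- \frac{1}{9}\right) 0 = 0$)
$t{\left(L \right)} = 85 + L^{2}$ ($t{\left(L \right)} = L L + 85 = L^{2} + 85 = 85 + L^{2}$)
$- (\frac{4748727}{4514187} + \frac{990 + p 236}{t{\left(u \right)}}) = - (\frac{4748727}{4514187} + \frac{990 - 81420}{85 + 0^{2}}) = - (4748727 \cdot \frac{1}{4514187} + \frac{990 - 81420}{85 + 0}) = - (\frac{1582909}{1504729} - \frac{80430}{85}) = - (\frac{1582909}{1504729} - \frac{16086}{17}) = \left(-1\right) \left(- \frac{24178161241}{25580393}\right) = \frac{24178161241}{25580393}$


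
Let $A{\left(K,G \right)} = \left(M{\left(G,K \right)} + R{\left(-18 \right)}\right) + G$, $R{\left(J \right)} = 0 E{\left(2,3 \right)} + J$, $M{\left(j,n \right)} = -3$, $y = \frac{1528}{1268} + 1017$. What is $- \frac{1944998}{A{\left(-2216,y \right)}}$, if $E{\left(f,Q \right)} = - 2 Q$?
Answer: $- \frac{308282183}{158057} \approx -1950.4$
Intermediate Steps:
$y = \frac{322771}{317}$ ($y = 1528 \cdot \frac{1}{1268} + 1017 = \frac{382}{317} + 1017 = \frac{322771}{317} \approx 1018.2$)
$R{\left(J \right)} = J$ ($R{\left(J \right)} = 0 \left(\left(-2\right) 3\right) + J = 0 \left(-6\right) + J = 0 + J = J$)
$A{\left(K,G \right)} = -21 + G$ ($A{\left(K,G \right)} = \left(-3 - 18\right) + G = -21 + G$)
$- \frac{1944998}{A{\left(-2216,y \right)}} = - \frac{1944998}{-21 + \frac{322771}{317}} = - \frac{1944998}{\frac{316114}{317}} = \left(-1944998\right) \frac{317}{316114} = - \frac{308282183}{158057}$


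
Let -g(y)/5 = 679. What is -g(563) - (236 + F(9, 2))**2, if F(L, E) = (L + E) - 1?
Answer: -57121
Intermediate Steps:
g(y) = -3395 (g(y) = -5*679 = -3395)
F(L, E) = -1 + E + L (F(L, E) = (E + L) - 1 = -1 + E + L)
-g(563) - (236 + F(9, 2))**2 = -1*(-3395) - (236 + (-1 + 2 + 9))**2 = 3395 - (236 + 10)**2 = 3395 - 1*246**2 = 3395 - 1*60516 = 3395 - 60516 = -57121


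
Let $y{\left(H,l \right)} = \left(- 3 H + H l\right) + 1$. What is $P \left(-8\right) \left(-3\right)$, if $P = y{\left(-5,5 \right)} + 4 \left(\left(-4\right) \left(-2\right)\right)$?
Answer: $552$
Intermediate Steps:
$y{\left(H,l \right)} = 1 - 3 H + H l$
$P = 23$ ($P = \left(1 - -15 - 25\right) + 4 \left(\left(-4\right) \left(-2\right)\right) = \left(1 + 15 - 25\right) + 4 \cdot 8 = -9 + 32 = 23$)
$P \left(-8\right) \left(-3\right) = 23 \left(-8\right) \left(-3\right) = \left(-184\right) \left(-3\right) = 552$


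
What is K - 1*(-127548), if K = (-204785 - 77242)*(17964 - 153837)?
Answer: 38319982119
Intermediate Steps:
K = 38319854571 (K = -282027*(-135873) = 38319854571)
K - 1*(-127548) = 38319854571 - 1*(-127548) = 38319854571 + 127548 = 38319982119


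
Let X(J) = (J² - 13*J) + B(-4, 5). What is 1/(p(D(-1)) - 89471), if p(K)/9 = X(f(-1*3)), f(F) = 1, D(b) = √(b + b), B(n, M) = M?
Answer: -1/89534 ≈ -1.1169e-5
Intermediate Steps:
D(b) = √2*√b (D(b) = √(2*b) = √2*√b)
X(J) = 5 + J² - 13*J (X(J) = (J² - 13*J) + 5 = 5 + J² - 13*J)
p(K) = -63 (p(K) = 9*(5 + 1² - 13*1) = 9*(5 + 1 - 13) = 9*(-7) = -63)
1/(p(D(-1)) - 89471) = 1/(-63 - 89471) = 1/(-89534) = -1/89534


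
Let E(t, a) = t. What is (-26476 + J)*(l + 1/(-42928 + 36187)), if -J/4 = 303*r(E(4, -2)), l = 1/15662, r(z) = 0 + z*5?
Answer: 226218718/52788771 ≈ 4.2854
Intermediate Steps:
r(z) = 5*z (r(z) = 0 + 5*z = 5*z)
l = 1/15662 ≈ 6.3849e-5
J = -24240 (J = -1212*5*4 = -1212*20 = -4*6060 = -24240)
(-26476 + J)*(l + 1/(-42928 + 36187)) = (-26476 - 24240)*(1/15662 + 1/(-42928 + 36187)) = -50716*(1/15662 + 1/(-6741)) = -50716*(1/15662 - 1/6741) = -50716*(-8921/105577542) = 226218718/52788771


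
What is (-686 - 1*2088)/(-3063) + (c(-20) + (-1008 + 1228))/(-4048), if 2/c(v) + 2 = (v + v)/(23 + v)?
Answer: 242780905/285177552 ≈ 0.85133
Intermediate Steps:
c(v) = 2/(-2 + 2*v/(23 + v)) (c(v) = 2/(-2 + (v + v)/(23 + v)) = 2/(-2 + (2*v)/(23 + v)) = 2/(-2 + 2*v/(23 + v)))
(-686 - 1*2088)/(-3063) + (c(-20) + (-1008 + 1228))/(-4048) = (-686 - 1*2088)/(-3063) + ((-1 - 1/23*(-20)) + (-1008 + 1228))/(-4048) = (-686 - 2088)*(-1/3063) + ((-1 + 20/23) + 220)*(-1/4048) = -2774*(-1/3063) + (-3/23 + 220)*(-1/4048) = 2774/3063 + (5057/23)*(-1/4048) = 2774/3063 - 5057/93104 = 242780905/285177552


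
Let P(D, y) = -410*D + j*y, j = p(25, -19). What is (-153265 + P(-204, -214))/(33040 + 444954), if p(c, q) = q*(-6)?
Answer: -94021/477994 ≈ -0.19670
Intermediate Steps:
p(c, q) = -6*q
j = 114 (j = -6*(-19) = 114)
P(D, y) = -410*D + 114*y
(-153265 + P(-204, -214))/(33040 + 444954) = (-153265 + (-410*(-204) + 114*(-214)))/(33040 + 444954) = (-153265 + (83640 - 24396))/477994 = (-153265 + 59244)*(1/477994) = -94021*1/477994 = -94021/477994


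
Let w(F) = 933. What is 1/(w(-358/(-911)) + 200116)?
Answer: 1/201049 ≈ 4.9739e-6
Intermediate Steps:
1/(w(-358/(-911)) + 200116) = 1/(933 + 200116) = 1/201049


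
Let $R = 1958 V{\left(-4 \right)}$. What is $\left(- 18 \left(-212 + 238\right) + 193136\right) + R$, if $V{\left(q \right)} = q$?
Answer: $184836$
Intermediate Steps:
$R = -7832$ ($R = 1958 \left(-4\right) = -7832$)
$\left(- 18 \left(-212 + 238\right) + 193136\right) + R = \left(- 18 \left(-212 + 238\right) + 193136\right) - 7832 = \left(\left(-18\right) 26 + 193136\right) - 7832 = \left(-468 + 193136\right) - 7832 = 192668 - 7832 = 184836$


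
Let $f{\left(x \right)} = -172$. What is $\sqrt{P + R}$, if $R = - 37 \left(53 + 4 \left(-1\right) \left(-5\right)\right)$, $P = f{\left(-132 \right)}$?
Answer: $13 i \sqrt{17} \approx 53.6 i$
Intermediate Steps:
$P = -172$
$R = -2701$ ($R = - 37 \left(53 - -20\right) = - 37 \left(53 + 20\right) = \left(-37\right) 73 = -2701$)
$\sqrt{P + R} = \sqrt{-172 - 2701} = \sqrt{-2873} = 13 i \sqrt{17}$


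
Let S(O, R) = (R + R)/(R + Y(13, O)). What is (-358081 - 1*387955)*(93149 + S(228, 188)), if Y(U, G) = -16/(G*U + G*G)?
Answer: -22433983404676120/322819 ≈ -6.9494e+10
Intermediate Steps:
Y(U, G) = -16/(G² + G*U) (Y(U, G) = -16/(G*U + G²) = -16/(G² + G*U))
S(O, R) = 2*R/(R - 16/(O*(13 + O))) (S(O, R) = (R + R)/(R - 16/(O*(O + 13))) = (2*R)/(R - 16/(O*(13 + O))) = 2*R/(R - 16/(O*(13 + O))))
(-358081 - 1*387955)*(93149 + S(228, 188)) = (-358081 - 1*387955)*(93149 + 2*228*188*(13 + 228)/(-16 + 228*188*(13 + 228))) = (-358081 - 387955)*(93149 + 2*228*188*241/(-16 + 228*188*241)) = -746036*(93149 + 2*228*188*241/(-16 + 10330224)) = -746036*(93149 + 2*228*188*241/10330208) = -746036*(93149 + 2*228*188*(1/10330208)*241) = -746036*(93149 + 645639/322819) = -746036*30070912670/322819 = -22433983404676120/322819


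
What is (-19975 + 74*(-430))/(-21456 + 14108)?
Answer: 51795/7348 ≈ 7.0489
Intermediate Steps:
(-19975 + 74*(-430))/(-21456 + 14108) = (-19975 - 31820)/(-7348) = -51795*(-1/7348) = 51795/7348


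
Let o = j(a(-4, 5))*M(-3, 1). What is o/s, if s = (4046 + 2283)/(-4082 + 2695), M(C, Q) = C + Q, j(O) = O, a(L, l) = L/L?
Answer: 2774/6329 ≈ 0.43830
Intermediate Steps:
a(L, l) = 1
o = -2 (o = 1*(-3 + 1) = 1*(-2) = -2)
s = -6329/1387 (s = 6329/(-1387) = 6329*(-1/1387) = -6329/1387 ≈ -4.5631)
o/s = -2/(-6329/1387) = -2*(-1387/6329) = 2774/6329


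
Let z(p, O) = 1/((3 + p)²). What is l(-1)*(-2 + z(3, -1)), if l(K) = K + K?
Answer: 71/18 ≈ 3.9444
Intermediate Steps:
l(K) = 2*K
z(p, O) = (3 + p)⁻²
l(-1)*(-2 + z(3, -1)) = (2*(-1))*(-2 + (3 + 3)⁻²) = -2*(-2 + 6⁻²) = -2*(-2 + 1/36) = -2*(-71/36) = 71/18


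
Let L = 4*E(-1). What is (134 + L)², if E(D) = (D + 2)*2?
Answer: 20164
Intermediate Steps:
E(D) = 4 + 2*D (E(D) = (2 + D)*2 = 4 + 2*D)
L = 8 (L = 4*(4 + 2*(-1)) = 4*(4 - 2) = 4*2 = 8)
(134 + L)² = (134 + 8)² = 142² = 20164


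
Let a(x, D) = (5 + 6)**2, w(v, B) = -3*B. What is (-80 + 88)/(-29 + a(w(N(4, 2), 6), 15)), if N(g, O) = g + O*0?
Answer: 2/23 ≈ 0.086957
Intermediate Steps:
N(g, O) = g (N(g, O) = g + 0 = g)
a(x, D) = 121 (a(x, D) = 11**2 = 121)
(-80 + 88)/(-29 + a(w(N(4, 2), 6), 15)) = (-80 + 88)/(-29 + 121) = 8/92 = 8*(1/92) = 2/23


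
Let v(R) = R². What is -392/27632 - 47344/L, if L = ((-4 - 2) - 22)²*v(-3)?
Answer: -10241995/1523214 ≈ -6.7239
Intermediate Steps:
L = 7056 (L = ((-4 - 2) - 22)²*(-3)² = (-6 - 22)²*9 = (-28)²*9 = 784*9 = 7056)
-392/27632 - 47344/L = -392/27632 - 47344/7056 = -392*1/27632 - 47344*1/7056 = -49/3454 - 2959/441 = -10241995/1523214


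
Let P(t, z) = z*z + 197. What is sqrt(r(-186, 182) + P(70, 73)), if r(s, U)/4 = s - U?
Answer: sqrt(4054) ≈ 63.671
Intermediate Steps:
r(s, U) = -4*U + 4*s (r(s, U) = 4*(s - U) = -4*U + 4*s)
P(t, z) = 197 + z**2 (P(t, z) = z**2 + 197 = 197 + z**2)
sqrt(r(-186, 182) + P(70, 73)) = sqrt((-4*182 + 4*(-186)) + (197 + 73**2)) = sqrt((-728 - 744) + (197 + 5329)) = sqrt(-1472 + 5526) = sqrt(4054)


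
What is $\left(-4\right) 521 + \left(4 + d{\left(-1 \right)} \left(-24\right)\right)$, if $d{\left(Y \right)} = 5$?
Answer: $-2200$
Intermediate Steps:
$\left(-4\right) 521 + \left(4 + d{\left(-1 \right)} \left(-24\right)\right) = \left(-4\right) 521 + \left(4 + 5 \left(-24\right)\right) = -2084 + \left(4 - 120\right) = -2084 - 116 = -2200$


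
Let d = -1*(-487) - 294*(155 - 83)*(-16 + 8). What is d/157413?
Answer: 169831/157413 ≈ 1.0789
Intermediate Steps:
d = 169831 (d = 487 - 21168*(-8) = 487 - 294*(-576) = 487 + 169344 = 169831)
d/157413 = 169831/157413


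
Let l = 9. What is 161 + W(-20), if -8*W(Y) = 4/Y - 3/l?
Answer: 2416/15 ≈ 161.07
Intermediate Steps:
W(Y) = 1/24 - 1/(2*Y) (W(Y) = -(4/Y - 3/9)/8 = -(4/Y - 3*⅑)/8 = -(4/Y - ⅓)/8 = -(-⅓ + 4/Y)/8 = 1/24 - 1/(2*Y))
161 + W(-20) = 161 + (1/24)*(-12 - 20)/(-20) = 161 + (1/24)*(-1/20)*(-32) = 161 + 1/15 = 2416/15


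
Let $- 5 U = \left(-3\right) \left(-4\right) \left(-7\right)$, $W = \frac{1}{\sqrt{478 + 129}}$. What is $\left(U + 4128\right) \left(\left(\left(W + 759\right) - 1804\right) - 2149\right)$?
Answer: $- \frac{66192456}{5} + \frac{20724 \sqrt{607}}{3035} \approx -1.3238 \cdot 10^{7}$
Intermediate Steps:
$W = \frac{\sqrt{607}}{607}$ ($W = \frac{1}{\sqrt{607}} = \frac{\sqrt{607}}{607} \approx 0.040589$)
$U = \frac{84}{5}$ ($U = - \frac{\left(-3\right) \left(-4\right) \left(-7\right)}{5} = - \frac{12 \left(-7\right)}{5} = \left(- \frac{1}{5}\right) \left(-84\right) = \frac{84}{5} \approx 16.8$)
$\left(U + 4128\right) \left(\left(\left(W + 759\right) - 1804\right) - 2149\right) = \left(\frac{84}{5} + 4128\right) \left(\left(\left(\frac{\sqrt{607}}{607} + 759\right) - 1804\right) - 2149\right) = \frac{20724 \left(\left(\left(759 + \frac{\sqrt{607}}{607}\right) - 1804\right) - 2149\right)}{5} = \frac{20724 \left(\left(-1045 + \frac{\sqrt{607}}{607}\right) - 2149\right)}{5} = \frac{20724 \left(-3194 + \frac{\sqrt{607}}{607}\right)}{5} = - \frac{66192456}{5} + \frac{20724 \sqrt{607}}{3035}$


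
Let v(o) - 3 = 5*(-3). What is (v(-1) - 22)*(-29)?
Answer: 986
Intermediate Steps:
v(o) = -12 (v(o) = 3 + 5*(-3) = 3 - 15 = -12)
(v(-1) - 22)*(-29) = (-12 - 22)*(-29) = -34*(-29) = 986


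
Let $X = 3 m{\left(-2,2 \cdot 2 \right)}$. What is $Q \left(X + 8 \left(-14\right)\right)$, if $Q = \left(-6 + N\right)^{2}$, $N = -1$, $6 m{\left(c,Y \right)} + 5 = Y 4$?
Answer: $- \frac{10437}{2} \approx -5218.5$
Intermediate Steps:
$m{\left(c,Y \right)} = - \frac{5}{6} + \frac{2 Y}{3}$ ($m{\left(c,Y \right)} = - \frac{5}{6} + \frac{Y 4}{6} = - \frac{5}{6} + \frac{4 Y}{6} = - \frac{5}{6} + \frac{2 Y}{3}$)
$X = \frac{11}{2}$ ($X = 3 \left(- \frac{5}{6} + \frac{2 \cdot 2 \cdot 2}{3}\right) = 3 \left(- \frac{5}{6} + \frac{2}{3} \cdot 4\right) = 3 \left(- \frac{5}{6} + \frac{8}{3}\right) = 3 \cdot \frac{11}{6} = \frac{11}{2} \approx 5.5$)
$Q = 49$ ($Q = \left(-6 - 1\right)^{2} = \left(-7\right)^{2} = 49$)
$Q \left(X + 8 \left(-14\right)\right) = 49 \left(\frac{11}{2} + 8 \left(-14\right)\right) = 49 \left(\frac{11}{2} - 112\right) = 49 \left(- \frac{213}{2}\right) = - \frac{10437}{2}$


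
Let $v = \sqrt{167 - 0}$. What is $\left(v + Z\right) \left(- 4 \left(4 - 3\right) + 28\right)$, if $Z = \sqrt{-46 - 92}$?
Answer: $24 \sqrt{167} + 24 i \sqrt{138} \approx 310.15 + 281.94 i$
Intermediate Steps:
$Z = i \sqrt{138}$ ($Z = \sqrt{-138} = i \sqrt{138} \approx 11.747 i$)
$v = \sqrt{167}$ ($v = \sqrt{167 + 0} = \sqrt{167} \approx 12.923$)
$\left(v + Z\right) \left(- 4 \left(4 - 3\right) + 28\right) = \left(\sqrt{167} + i \sqrt{138}\right) \left(- 4 \left(4 - 3\right) + 28\right) = \left(\sqrt{167} + i \sqrt{138}\right) \left(\left(-4\right) 1 + 28\right) = \left(\sqrt{167} + i \sqrt{138}\right) \left(-4 + 28\right) = \left(\sqrt{167} + i \sqrt{138}\right) 24 = 24 \sqrt{167} + 24 i \sqrt{138}$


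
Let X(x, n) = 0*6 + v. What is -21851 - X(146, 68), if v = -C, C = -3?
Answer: -21854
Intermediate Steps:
v = 3 (v = -1*(-3) = 3)
X(x, n) = 3 (X(x, n) = 0*6 + 3 = 0 + 3 = 3)
-21851 - X(146, 68) = -21851 - 1*3 = -21851 - 3 = -21854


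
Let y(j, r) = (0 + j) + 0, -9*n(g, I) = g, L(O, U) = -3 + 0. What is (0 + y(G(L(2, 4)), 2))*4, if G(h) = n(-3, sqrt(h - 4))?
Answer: 4/3 ≈ 1.3333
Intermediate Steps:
L(O, U) = -3
n(g, I) = -g/9
G(h) = 1/3 (G(h) = -1/9*(-3) = 1/3)
y(j, r) = j (y(j, r) = j + 0 = j)
(0 + y(G(L(2, 4)), 2))*4 = (0 + 1/3)*4 = (1/3)*4 = 4/3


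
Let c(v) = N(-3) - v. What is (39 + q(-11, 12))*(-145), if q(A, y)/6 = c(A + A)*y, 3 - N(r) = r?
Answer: -297975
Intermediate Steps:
N(r) = 3 - r
c(v) = 6 - v (c(v) = (3 - 1*(-3)) - v = (3 + 3) - v = 6 - v)
q(A, y) = 6*y*(6 - 2*A) (q(A, y) = 6*((6 - (A + A))*y) = 6*((6 - 2*A)*y) = 6*(y*(6 - 2*A)) = 6*y*(6 - 2*A))
(39 + q(-11, 12))*(-145) = (39 + 12*12*(3 - 1*(-11)))*(-145) = (39 + 12*12*(3 + 11))*(-145) = (39 + 12*12*14)*(-145) = (39 + 2016)*(-145) = 2055*(-145) = -297975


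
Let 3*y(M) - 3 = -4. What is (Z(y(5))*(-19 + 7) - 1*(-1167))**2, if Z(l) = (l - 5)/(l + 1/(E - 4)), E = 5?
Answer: 1595169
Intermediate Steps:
y(M) = -1/3 (y(M) = 1 + (1/3)*(-4) = 1 - 4/3 = -1/3)
Z(l) = (-5 + l)/(1 + l) (Z(l) = (l - 5)/(l + 1/(5 - 4)) = (-5 + l)/(l + 1/1) = (-5 + l)/(l + 1) = (-5 + l)/(1 + l))
(Z(y(5))*(-19 + 7) - 1*(-1167))**2 = (((-5 - 1/3)/(1 - 1/3))*(-19 + 7) - 1*(-1167))**2 = ((-16/3/(2/3))*(-12) + 1167)**2 = (((3/2)*(-16/3))*(-12) + 1167)**2 = (-8*(-12) + 1167)**2 = (96 + 1167)**2 = 1263**2 = 1595169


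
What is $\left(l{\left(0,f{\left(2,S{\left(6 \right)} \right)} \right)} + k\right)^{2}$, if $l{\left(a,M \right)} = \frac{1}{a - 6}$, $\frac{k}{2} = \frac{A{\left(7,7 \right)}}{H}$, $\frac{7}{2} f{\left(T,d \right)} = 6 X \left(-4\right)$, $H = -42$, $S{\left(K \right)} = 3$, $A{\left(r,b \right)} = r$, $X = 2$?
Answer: $\frac{1}{4} \approx 0.25$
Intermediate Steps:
$f{\left(T,d \right)} = - \frac{96}{7}$ ($f{\left(T,d \right)} = \frac{2 \cdot 6 \cdot 2 \left(-4\right)}{7} = \frac{2 \cdot 12 \left(-4\right)}{7} = \frac{2}{7} \left(-48\right) = - \frac{96}{7}$)
$k = - \frac{1}{3}$ ($k = 2 \frac{7}{-42} = 2 \cdot 7 \left(- \frac{1}{42}\right) = 2 \left(- \frac{1}{6}\right) = - \frac{1}{3} \approx -0.33333$)
$l{\left(a,M \right)} = \frac{1}{-6 + a}$
$\left(l{\left(0,f{\left(2,S{\left(6 \right)} \right)} \right)} + k\right)^{2} = \left(\frac{1}{-6 + 0} - \frac{1}{3}\right)^{2} = \left(\frac{1}{-6} - \frac{1}{3}\right)^{2} = \left(- \frac{1}{6} - \frac{1}{3}\right)^{2} = \left(- \frac{1}{2}\right)^{2} = \frac{1}{4}$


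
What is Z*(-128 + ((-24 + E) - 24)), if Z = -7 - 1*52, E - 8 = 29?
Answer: 8201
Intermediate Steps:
E = 37 (E = 8 + 29 = 37)
Z = -59 (Z = -7 - 52 = -59)
Z*(-128 + ((-24 + E) - 24)) = -59*(-128 + ((-24 + 37) - 24)) = -59*(-128 + (13 - 24)) = -59*(-128 - 11) = -59*(-139) = 8201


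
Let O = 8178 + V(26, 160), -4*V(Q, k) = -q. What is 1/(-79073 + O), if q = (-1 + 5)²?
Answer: -1/70891 ≈ -1.4106e-5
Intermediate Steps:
q = 16 (q = 4² = 16)
V(Q, k) = 4 (V(Q, k) = -(-1)*16/4 = -¼*(-16) = 4)
O = 8182 (O = 8178 + 4 = 8182)
1/(-79073 + O) = 1/(-79073 + 8182) = 1/(-70891) = -1/70891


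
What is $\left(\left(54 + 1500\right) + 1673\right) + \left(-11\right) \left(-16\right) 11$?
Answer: $5163$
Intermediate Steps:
$\left(\left(54 + 1500\right) + 1673\right) + \left(-11\right) \left(-16\right) 11 = \left(1554 + 1673\right) + 176 \cdot 11 = 3227 + 1936 = 5163$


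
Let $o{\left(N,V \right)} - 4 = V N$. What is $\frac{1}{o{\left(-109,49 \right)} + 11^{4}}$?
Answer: $\frac{1}{9304} \approx 0.00010748$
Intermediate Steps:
$o{\left(N,V \right)} = 4 + N V$ ($o{\left(N,V \right)} = 4 + V N = 4 + N V$)
$\frac{1}{o{\left(-109,49 \right)} + 11^{4}} = \frac{1}{\left(4 - 5341\right) + 11^{4}} = \frac{1}{\left(4 - 5341\right) + 14641} = \frac{1}{-5337 + 14641} = \frac{1}{9304}$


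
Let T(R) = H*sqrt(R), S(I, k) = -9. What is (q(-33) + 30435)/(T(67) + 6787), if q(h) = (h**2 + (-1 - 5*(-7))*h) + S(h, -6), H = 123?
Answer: 206277291/45049726 - 3738339*sqrt(67)/45049726 ≈ 3.8996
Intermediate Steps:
T(R) = 123*sqrt(R)
q(h) = -9 + h**2 + 34*h (q(h) = (h**2 + (-1 - 5*(-7))*h) - 9 = (h**2 + (-1 + 35)*h) - 9 = (h**2 + 34*h) - 9 = -9 + h**2 + 34*h)
(q(-33) + 30435)/(T(67) + 6787) = ((-9 + (-33)**2 + 34*(-33)) + 30435)/(123*sqrt(67) + 6787) = ((-9 + 1089 - 1122) + 30435)/(6787 + 123*sqrt(67)) = (-42 + 30435)/(6787 + 123*sqrt(67)) = 30393/(6787 + 123*sqrt(67))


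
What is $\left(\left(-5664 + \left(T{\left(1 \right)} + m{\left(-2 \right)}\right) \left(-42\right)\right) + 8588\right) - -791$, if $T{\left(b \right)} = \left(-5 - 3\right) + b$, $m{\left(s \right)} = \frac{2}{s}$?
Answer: $4051$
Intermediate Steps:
$T{\left(b \right)} = -8 + b$
$\left(\left(-5664 + \left(T{\left(1 \right)} + m{\left(-2 \right)}\right) \left(-42\right)\right) + 8588\right) - -791 = \left(\left(-5664 + \left(\left(-8 + 1\right) + \frac{2}{-2}\right) \left(-42\right)\right) + 8588\right) - -791 = \left(\left(-5664 + \left(-7 + 2 \left(- \frac{1}{2}\right)\right) \left(-42\right)\right) + 8588\right) + \left(820 - 29\right) = \left(\left(-5664 + \left(-7 - 1\right) \left(-42\right)\right) + 8588\right) + 791 = \left(\left(-5664 - -336\right) + 8588\right) + 791 = \left(\left(-5664 + 336\right) + 8588\right) + 791 = \left(-5328 + 8588\right) + 791 = 3260 + 791 = 4051$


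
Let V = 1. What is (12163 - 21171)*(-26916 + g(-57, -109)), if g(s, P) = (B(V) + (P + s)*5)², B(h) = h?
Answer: -5948207600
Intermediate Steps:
g(s, P) = (1 + 5*P + 5*s)² (g(s, P) = (1 + (P + s)*5)² = (1 + (5*P + 5*s))² = (1 + 5*P + 5*s)²)
(12163 - 21171)*(-26916 + g(-57, -109)) = (12163 - 21171)*(-26916 + (1 + 5*(-109) + 5*(-57))²) = -9008*(-26916 + (1 - 545 - 285)²) = -9008*(-26916 + (-829)²) = -9008*(-26916 + 687241) = -9008*660325 = -5948207600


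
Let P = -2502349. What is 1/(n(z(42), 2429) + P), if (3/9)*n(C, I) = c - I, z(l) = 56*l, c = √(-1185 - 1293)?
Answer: -1254818/3149136437399 - 3*I*√2478/6298272874798 ≈ -3.9846e-7 - 2.3711e-11*I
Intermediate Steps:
c = I*√2478 (c = √(-2478) = I*√2478 ≈ 49.78*I)
n(C, I) = -3*I + 3*I*√2478 (n(C, I) = 3*(I*√2478 - I) = 3*(-I + I*√2478) = -3*I + 3*I*√2478)
1/(n(z(42), 2429) + P) = 1/((-3*2429 + 3*I*√2478) - 2502349) = 1/((-7287 + 3*I*√2478) - 2502349) = 1/(-2509636 + 3*I*√2478)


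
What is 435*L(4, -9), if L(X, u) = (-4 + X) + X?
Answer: 1740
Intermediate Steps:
L(X, u) = -4 + 2*X
435*L(4, -9) = 435*(-4 + 2*4) = 435*(-4 + 8) = 435*4 = 1740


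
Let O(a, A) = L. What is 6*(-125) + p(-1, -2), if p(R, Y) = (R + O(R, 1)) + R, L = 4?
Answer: -748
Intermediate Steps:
O(a, A) = 4
p(R, Y) = 4 + 2*R (p(R, Y) = (R + 4) + R = (4 + R) + R = 4 + 2*R)
6*(-125) + p(-1, -2) = 6*(-125) + (4 + 2*(-1)) = -750 + (4 - 2) = -750 + 2 = -748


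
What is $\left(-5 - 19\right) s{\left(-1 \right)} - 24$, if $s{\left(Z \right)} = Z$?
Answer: $0$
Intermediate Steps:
$\left(-5 - 19\right) s{\left(-1 \right)} - 24 = \left(-5 - 19\right) \left(-1\right) - 24 = \left(-24\right) \left(-1\right) - 24 = 24 - 24 = 0$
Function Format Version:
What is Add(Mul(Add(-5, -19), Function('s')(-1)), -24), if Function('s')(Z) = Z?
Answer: 0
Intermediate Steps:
Add(Mul(Add(-5, -19), Function('s')(-1)), -24) = Add(Mul(Add(-5, -19), -1), -24) = Add(Mul(-24, -1), -24) = Add(24, -24) = 0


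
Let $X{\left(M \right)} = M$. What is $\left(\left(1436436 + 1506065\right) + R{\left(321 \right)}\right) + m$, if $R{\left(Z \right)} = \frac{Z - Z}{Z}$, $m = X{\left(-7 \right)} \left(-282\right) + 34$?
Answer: $2944509$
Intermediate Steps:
$m = 2008$ ($m = \left(-7\right) \left(-282\right) + 34 = 1974 + 34 = 2008$)
$R{\left(Z \right)} = 0$ ($R{\left(Z \right)} = \frac{0}{Z} = 0$)
$\left(\left(1436436 + 1506065\right) + R{\left(321 \right)}\right) + m = \left(\left(1436436 + 1506065\right) + 0\right) + 2008 = \left(2942501 + 0\right) + 2008 = 2942501 + 2008 = 2944509$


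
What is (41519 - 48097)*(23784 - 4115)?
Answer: -129382682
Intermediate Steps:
(41519 - 48097)*(23784 - 4115) = -6578*19669 = -129382682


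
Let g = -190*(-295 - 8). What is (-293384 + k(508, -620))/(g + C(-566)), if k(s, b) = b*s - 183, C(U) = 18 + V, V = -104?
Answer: -608527/57484 ≈ -10.586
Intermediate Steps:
g = 57570 (g = -190*(-303) = 57570)
C(U) = -86 (C(U) = 18 - 104 = -86)
k(s, b) = -183 + b*s
(-293384 + k(508, -620))/(g + C(-566)) = (-293384 + (-183 - 620*508))/(57570 - 86) = (-293384 + (-183 - 314960))/57484 = (-293384 - 315143)*(1/57484) = -608527*1/57484 = -608527/57484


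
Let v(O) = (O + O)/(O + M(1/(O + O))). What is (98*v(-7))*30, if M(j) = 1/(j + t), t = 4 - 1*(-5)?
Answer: 245000/41 ≈ 5975.6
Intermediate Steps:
t = 9 (t = 4 + 5 = 9)
M(j) = 1/(9 + j) (M(j) = 1/(j + 9) = 1/(9 + j))
v(O) = 2*O/(O + 1/(9 + 1/(2*O))) (v(O) = (O + O)/(O + 1/(9 + 1/(O + O))) = (2*O)/(O + 1/(9 + 1/(2*O))) = 2*O/(O + 1/(9 + 1/(2*O))))
(98*v(-7))*30 = (98*(2*(1 + 18*(-7))/(3*(1 + 6*(-7)))))*30 = (98*(2*(1 - 126)/(3*(1 - 42))))*30 = (98*((2/3)*(-125)/(-41)))*30 = (98*((2/3)*(-1/41)*(-125)))*30 = (98*(250/123))*30 = (24500/123)*30 = 245000/41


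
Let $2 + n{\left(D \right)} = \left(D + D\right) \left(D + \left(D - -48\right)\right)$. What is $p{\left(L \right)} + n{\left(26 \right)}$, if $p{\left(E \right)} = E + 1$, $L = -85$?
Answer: $5114$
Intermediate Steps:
$n{\left(D \right)} = -2 + 2 D \left(48 + 2 D\right)$ ($n{\left(D \right)} = -2 + \left(D + D\right) \left(D + \left(D - -48\right)\right) = -2 + 2 D \left(D + \left(D + 48\right)\right) = -2 + 2 D \left(D + \left(48 + D\right)\right) = -2 + 2 D \left(48 + 2 D\right)$)
$p{\left(E \right)} = 1 + E$
$p{\left(L \right)} + n{\left(26 \right)} = \left(1 - 85\right) + \left(-2 + 4 \cdot 26^{2} + 96 \cdot 26\right) = -84 + \left(-2 + 4 \cdot 676 + 2496\right) = -84 + \left(-2 + 2704 + 2496\right) = -84 + 5198 = 5114$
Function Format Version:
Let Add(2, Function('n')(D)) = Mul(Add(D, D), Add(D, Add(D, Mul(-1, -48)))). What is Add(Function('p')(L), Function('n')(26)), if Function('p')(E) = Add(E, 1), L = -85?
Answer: 5114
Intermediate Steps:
Function('n')(D) = Add(-2, Mul(2, D, Add(48, Mul(2, D)))) (Function('n')(D) = Add(-2, Mul(Add(D, D), Add(D, Add(D, Mul(-1, -48))))) = Add(-2, Mul(Mul(2, D), Add(D, Add(D, 48)))) = Add(-2, Mul(Mul(2, D), Add(D, Add(48, D)))) = Add(-2, Mul(Mul(2, D), Add(48, Mul(2, D)))) = Add(-2, Mul(2, D, Add(48, Mul(2, D)))))
Function('p')(E) = Add(1, E)
Add(Function('p')(L), Function('n')(26)) = Add(Add(1, -85), Add(-2, Mul(4, Pow(26, 2)), Mul(96, 26))) = Add(-84, Add(-2, Mul(4, 676), 2496)) = Add(-84, Add(-2, 2704, 2496)) = Add(-84, 5198) = 5114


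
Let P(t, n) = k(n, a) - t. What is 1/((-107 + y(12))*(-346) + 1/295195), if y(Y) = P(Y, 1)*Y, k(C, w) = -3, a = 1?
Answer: 295195/29313453891 ≈ 1.0070e-5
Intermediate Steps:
P(t, n) = -3 - t
y(Y) = Y*(-3 - Y) (y(Y) = (-3 - Y)*Y = Y*(-3 - Y))
1/((-107 + y(12))*(-346) + 1/295195) = 1/((-107 - 1*12*(3 + 12))*(-346) + 1/295195) = 1/((-107 - 1*12*15)*(-346) + 1/295195) = 1/((-107 - 180)*(-346) + 1/295195) = 1/(-287*(-346) + 1/295195) = 1/(99302 + 1/295195) = 1/(29313453891/295195) = 295195/29313453891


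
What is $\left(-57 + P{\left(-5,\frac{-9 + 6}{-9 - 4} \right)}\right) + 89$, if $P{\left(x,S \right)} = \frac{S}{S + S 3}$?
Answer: $\frac{129}{4} \approx 32.25$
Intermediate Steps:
$P{\left(x,S \right)} = \frac{1}{4}$ ($P{\left(x,S \right)} = \frac{S}{S + 3 S} = \frac{S}{4 S} = S \frac{1}{4 S} = \frac{1}{4}$)
$\left(-57 + P{\left(-5,\frac{-9 + 6}{-9 - 4} \right)}\right) + 89 = \left(-57 + \frac{1}{4}\right) + 89 = - \frac{227}{4} + 89 = \frac{129}{4}$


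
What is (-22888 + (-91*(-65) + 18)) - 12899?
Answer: -29854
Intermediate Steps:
(-22888 + (-91*(-65) + 18)) - 12899 = (-22888 + (5915 + 18)) - 12899 = (-22888 + 5933) - 12899 = -16955 - 12899 = -29854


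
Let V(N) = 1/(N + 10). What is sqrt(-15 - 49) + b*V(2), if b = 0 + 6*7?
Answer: 7/2 + 8*I ≈ 3.5 + 8.0*I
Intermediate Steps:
V(N) = 1/(10 + N)
b = 42 (b = 0 + 42 = 42)
sqrt(-15 - 49) + b*V(2) = sqrt(-15 - 49) + 42/(10 + 2) = sqrt(-64) + 42/12 = 8*I + 42*(1/12) = 8*I + 7/2 = 7/2 + 8*I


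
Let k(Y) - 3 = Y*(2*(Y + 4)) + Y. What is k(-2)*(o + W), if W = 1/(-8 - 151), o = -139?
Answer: 154714/159 ≈ 973.04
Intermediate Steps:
k(Y) = 3 + Y + Y*(8 + 2*Y) (k(Y) = 3 + (Y*(2*(Y + 4)) + Y) = 3 + (Y*(2*(4 + Y)) + Y) = 3 + (Y*(8 + 2*Y) + Y) = 3 + (Y + Y*(8 + 2*Y)) = 3 + Y + Y*(8 + 2*Y))
W = -1/159 (W = 1/(-159) = -1/159 ≈ -0.0062893)
k(-2)*(o + W) = (3 + 2*(-2)² + 9*(-2))*(-139 - 1/159) = (3 + 2*4 - 18)*(-22102/159) = (3 + 8 - 18)*(-22102/159) = -7*(-22102/159) = 154714/159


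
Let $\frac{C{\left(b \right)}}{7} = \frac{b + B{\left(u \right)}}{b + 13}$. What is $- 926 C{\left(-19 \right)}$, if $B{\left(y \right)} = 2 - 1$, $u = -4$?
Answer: $-19446$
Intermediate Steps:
$B{\left(y \right)} = 1$ ($B{\left(y \right)} = 2 - 1 = 1$)
$C{\left(b \right)} = \frac{7 \left(1 + b\right)}{13 + b}$ ($C{\left(b \right)} = 7 \frac{b + 1}{b + 13} = 7 \frac{1 + b}{13 + b} = \frac{7 \left(1 + b\right)}{13 + b}$)
$- 926 C{\left(-19 \right)} = - 926 \frac{7 \left(1 - 19\right)}{13 - 19} = - 926 \cdot 7 \frac{1}{-6} \left(-18\right) = - 926 \cdot 7 \left(- \frac{1}{6}\right) \left(-18\right) = \left(-926\right) 21 = -19446$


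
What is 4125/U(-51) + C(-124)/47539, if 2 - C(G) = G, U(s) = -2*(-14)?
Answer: 196101903/1331092 ≈ 147.32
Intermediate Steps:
U(s) = 28
C(G) = 2 - G
4125/U(-51) + C(-124)/47539 = 4125/28 + (2 - 1*(-124))/47539 = 4125*(1/28) + (2 + 124)*(1/47539) = 4125/28 + 126*(1/47539) = 4125/28 + 126/47539 = 196101903/1331092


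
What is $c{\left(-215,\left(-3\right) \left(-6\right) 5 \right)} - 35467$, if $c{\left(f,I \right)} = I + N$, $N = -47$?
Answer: $-35424$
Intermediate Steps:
$c{\left(f,I \right)} = -47 + I$ ($c{\left(f,I \right)} = I - 47 = -47 + I$)
$c{\left(-215,\left(-3\right) \left(-6\right) 5 \right)} - 35467 = \left(-47 + \left(-3\right) \left(-6\right) 5\right) - 35467 = \left(-47 + 18 \cdot 5\right) - 35467 = \left(-47 + 90\right) - 35467 = 43 - 35467 = -35424$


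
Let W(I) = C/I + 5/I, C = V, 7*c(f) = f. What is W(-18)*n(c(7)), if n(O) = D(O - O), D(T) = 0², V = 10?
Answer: 0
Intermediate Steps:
c(f) = f/7
C = 10
D(T) = 0
n(O) = 0
W(I) = 15/I (W(I) = 10/I + 5/I = 15/I)
W(-18)*n(c(7)) = (15/(-18))*0 = (15*(-1/18))*0 = -⅚*0 = 0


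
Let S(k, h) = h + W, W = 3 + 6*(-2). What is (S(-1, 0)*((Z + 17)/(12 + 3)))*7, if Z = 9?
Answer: -546/5 ≈ -109.20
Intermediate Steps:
W = -9 (W = 3 - 12 = -9)
S(k, h) = -9 + h (S(k, h) = h - 9 = -9 + h)
(S(-1, 0)*((Z + 17)/(12 + 3)))*7 = ((-9 + 0)*((9 + 17)/(12 + 3)))*7 = -234/15*7 = -9*26/15*7 = -78/5*7 = -546/5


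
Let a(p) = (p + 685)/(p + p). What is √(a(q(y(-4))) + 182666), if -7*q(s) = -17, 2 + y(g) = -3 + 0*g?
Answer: 4*√3301961/17 ≈ 427.56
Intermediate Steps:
y(g) = -5 (y(g) = -2 + (-3 + 0*g) = -2 + (-3 + 0) = -2 - 3 = -5)
q(s) = 17/7 (q(s) = -⅐*(-17) = 17/7)
a(p) = (685 + p)/(2*p) (a(p) = (685 + p)/((2*p)) = (685 + p)*(1/(2*p)) = (685 + p)/(2*p))
√(a(q(y(-4))) + 182666) = √((685 + 17/7)/(2*(17/7)) + 182666) = √((½)*(7/17)*(4812/7) + 182666) = √(2406/17 + 182666) = √(3107728/17) = 4*√3301961/17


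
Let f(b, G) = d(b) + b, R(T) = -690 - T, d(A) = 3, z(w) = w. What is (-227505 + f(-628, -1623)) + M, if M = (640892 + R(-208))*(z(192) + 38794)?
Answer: 24966796130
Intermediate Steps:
f(b, G) = 3 + b
M = 24967024260 (M = (640892 + (-690 - 1*(-208)))*(192 + 38794) = (640892 + (-690 + 208))*38986 = (640892 - 482)*38986 = 640410*38986 = 24967024260)
(-227505 + f(-628, -1623)) + M = (-227505 + (3 - 628)) + 24967024260 = (-227505 - 625) + 24967024260 = -228130 + 24967024260 = 24966796130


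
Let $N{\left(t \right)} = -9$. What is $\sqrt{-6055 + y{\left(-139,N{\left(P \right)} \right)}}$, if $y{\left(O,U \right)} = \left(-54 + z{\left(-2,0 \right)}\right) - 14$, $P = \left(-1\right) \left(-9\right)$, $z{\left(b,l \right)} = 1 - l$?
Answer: $i \sqrt{6122} \approx 78.243 i$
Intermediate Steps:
$P = 9$
$y{\left(O,U \right)} = -67$ ($y{\left(O,U \right)} = \left(-54 + \left(1 - 0\right)\right) - 14 = \left(-54 + \left(1 + 0\right)\right) - 14 = \left(-54 + 1\right) - 14 = -53 - 14 = -67$)
$\sqrt{-6055 + y{\left(-139,N{\left(P \right)} \right)}} = \sqrt{-6055 - 67} = \sqrt{-6122} = i \sqrt{6122}$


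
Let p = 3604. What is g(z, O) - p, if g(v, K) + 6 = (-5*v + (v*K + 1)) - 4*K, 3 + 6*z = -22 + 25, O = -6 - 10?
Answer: -3545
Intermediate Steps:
O = -16
z = 0 (z = -1/2 + (-22 + 25)/6 = -1/2 + (1/6)*3 = -1/2 + 1/2 = 0)
g(v, K) = -5 - 5*v - 4*K + K*v (g(v, K) = -6 + ((-5*v + (v*K + 1)) - 4*K) = -6 + ((-5*v + (K*v + 1)) - 4*K) = -6 + ((-5*v + (1 + K*v)) - 4*K) = -6 + ((1 - 5*v + K*v) - 4*K) = -6 + (1 - 5*v - 4*K + K*v) = -5 - 5*v - 4*K + K*v)
g(z, O) - p = (-5 - 5*0 - 4*(-16) - 16*0) - 1*3604 = (-5 + 0 + 64 + 0) - 3604 = 59 - 3604 = -3545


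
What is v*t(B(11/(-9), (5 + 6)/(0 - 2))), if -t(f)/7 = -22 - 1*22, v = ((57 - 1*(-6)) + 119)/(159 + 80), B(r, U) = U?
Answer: 56056/239 ≈ 234.54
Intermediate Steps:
v = 182/239 (v = ((57 + 6) + 119)/239 = (63 + 119)*(1/239) = 182*(1/239) = 182/239 ≈ 0.76151)
t(f) = 308 (t(f) = -7*(-22 - 1*22) = -7*(-22 - 22) = -7*(-44) = 308)
v*t(B(11/(-9), (5 + 6)/(0 - 2))) = (182/239)*308 = 56056/239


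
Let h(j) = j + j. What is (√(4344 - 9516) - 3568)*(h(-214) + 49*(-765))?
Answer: 135273584 - 75826*I*√1293 ≈ 1.3527e+8 - 2.7266e+6*I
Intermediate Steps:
h(j) = 2*j
(√(4344 - 9516) - 3568)*(h(-214) + 49*(-765)) = (√(4344 - 9516) - 3568)*(2*(-214) + 49*(-765)) = (√(-5172) - 3568)*(-428 - 37485) = (2*I*√1293 - 3568)*(-37913) = (-3568 + 2*I*√1293)*(-37913) = 135273584 - 75826*I*√1293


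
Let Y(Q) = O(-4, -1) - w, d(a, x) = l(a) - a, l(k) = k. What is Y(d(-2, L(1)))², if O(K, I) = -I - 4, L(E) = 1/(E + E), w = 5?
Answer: 64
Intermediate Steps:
L(E) = 1/(2*E)
O(K, I) = -4 - I
d(a, x) = 0 (d(a, x) = a - a = 0)
Y(Q) = -8 (Y(Q) = (-4 - 1*(-1)) - 1*5 = (-4 + 1) - 5 = -3 - 5 = -8)
Y(d(-2, L(1)))² = (-8)² = 64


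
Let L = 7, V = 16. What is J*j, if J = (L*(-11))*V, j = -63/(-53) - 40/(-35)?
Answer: -152240/53 ≈ -2872.5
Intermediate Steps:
j = 865/371 (j = -63*(-1/53) - 40*(-1/35) = 63/53 + 8/7 = 865/371 ≈ 2.3315)
J = -1232 (J = (7*(-11))*16 = -77*16 = -1232)
J*j = -1232*865/371 = -152240/53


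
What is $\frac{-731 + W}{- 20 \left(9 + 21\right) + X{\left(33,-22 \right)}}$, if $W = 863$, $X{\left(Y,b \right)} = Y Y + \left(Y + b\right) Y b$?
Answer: $- \frac{44}{2499} \approx -0.017607$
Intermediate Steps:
$X{\left(Y,b \right)} = Y^{2} + Y b \left(Y + b\right)$ ($X{\left(Y,b \right)} = Y^{2} + Y \left(Y + b\right) b = Y^{2} + Y b \left(Y + b\right)$)
$\frac{-731 + W}{- 20 \left(9 + 21\right) + X{\left(33,-22 \right)}} = \frac{-731 + 863}{- 20 \left(9 + 21\right) + 33 \left(33 + \left(-22\right)^{2} + 33 \left(-22\right)\right)} = \frac{132}{\left(-20\right) 30 + 33 \left(33 + 484 - 726\right)} = \frac{132}{-600 + 33 \left(-209\right)} = \frac{132}{-600 - 6897} = \frac{132}{-7497} = 132 \left(- \frac{1}{7497}\right) = - \frac{44}{2499}$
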